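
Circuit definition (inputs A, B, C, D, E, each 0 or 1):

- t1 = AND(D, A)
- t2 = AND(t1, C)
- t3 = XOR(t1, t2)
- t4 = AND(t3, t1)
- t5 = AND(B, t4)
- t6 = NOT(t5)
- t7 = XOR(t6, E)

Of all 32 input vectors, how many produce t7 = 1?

t7 = XOR(t6, E) must be 1, so t6 and E differ.
Enumerating the 32 input combinations, 16 give t7 = 1 and 16 give t7 = 0.

16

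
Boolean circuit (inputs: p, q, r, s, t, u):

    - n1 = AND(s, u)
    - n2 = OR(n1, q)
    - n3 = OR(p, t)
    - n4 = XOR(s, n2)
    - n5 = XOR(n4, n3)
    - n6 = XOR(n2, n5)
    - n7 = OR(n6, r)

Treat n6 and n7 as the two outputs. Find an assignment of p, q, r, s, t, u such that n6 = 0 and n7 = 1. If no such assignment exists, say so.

Check with p=1, q=0, r=1, s=1, t=1, u=1:
n1 = AND(s, u) = AND(1, 1) = 1
n2 = OR(n1, q) = OR(1, 0) = 1
n3 = OR(p, t) = OR(1, 1) = 1
n4 = XOR(s, n2) = XOR(1, 1) = 0
n5 = XOR(n4, n3) = XOR(0, 1) = 1
n6 = XOR(n2, n5) = XOR(1, 1) = 0
n7 = OR(n6, r) = OR(0, 1) = 1
So n6 = 0 and n7 = 1.

p=1, q=0, r=1, s=1, t=1, u=1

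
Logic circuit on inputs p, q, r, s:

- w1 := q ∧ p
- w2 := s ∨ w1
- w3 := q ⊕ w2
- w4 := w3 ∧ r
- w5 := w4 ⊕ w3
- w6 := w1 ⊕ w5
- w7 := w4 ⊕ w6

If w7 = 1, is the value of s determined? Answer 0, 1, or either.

either

Both values of s occur among assignments with w7 = 1:
  s=0: p=0, q=1, r=0, s=0
  s=1: p=0, q=0, r=0, s=1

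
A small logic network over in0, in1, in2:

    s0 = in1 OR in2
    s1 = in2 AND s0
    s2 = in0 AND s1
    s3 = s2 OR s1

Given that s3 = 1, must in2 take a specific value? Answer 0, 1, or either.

1

s3 = s2 OR s1 must be 1, so at least one of s2, s1 is 1.
Every assignment with s3 = 1 has in2 = 1; there are 4 such assignment(s).
  in0=0, in1=0, in2=1
  in0=0, in1=1, in2=1
  in0=1, in1=0, in2=1
  in0=1, in1=1, in2=1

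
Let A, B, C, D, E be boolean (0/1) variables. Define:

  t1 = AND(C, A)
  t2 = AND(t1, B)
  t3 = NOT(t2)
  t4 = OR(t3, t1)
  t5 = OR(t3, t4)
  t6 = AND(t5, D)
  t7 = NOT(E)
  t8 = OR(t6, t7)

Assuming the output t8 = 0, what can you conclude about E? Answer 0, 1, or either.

1

t8 = OR(t6, t7) must be 0, so both t6 = 0 and t7 = 0.
t6 = AND(t5, D) must be 0, so at least one of t5, D is 0.
t7 = NOT(E) must be 0, so E = 1.
Every assignment with t8 = 0 has E = 1; there are 8 such assignment(s).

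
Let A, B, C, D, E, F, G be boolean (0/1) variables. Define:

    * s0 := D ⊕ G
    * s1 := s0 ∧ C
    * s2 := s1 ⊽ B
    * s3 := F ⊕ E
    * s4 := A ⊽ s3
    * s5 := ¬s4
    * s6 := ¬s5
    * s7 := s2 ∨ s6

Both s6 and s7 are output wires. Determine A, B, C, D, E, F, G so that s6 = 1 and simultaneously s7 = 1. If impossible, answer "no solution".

A=0, B=1, C=1, D=0, E=0, F=0, G=1

Check with A=0, B=1, C=1, D=0, E=0, F=0, G=1:
s0 = D ⊕ G = 0 ⊕ 1 = 1
s1 = s0 ∧ C = 1 ∧ 1 = 1
s2 = s1 ⊽ B = 1 ⊽ 1 = 0
s3 = F ⊕ E = 0 ⊕ 0 = 0
s4 = A ⊽ s3 = 0 ⊽ 0 = 1
s5 = ¬s4 = ¬1 = 0
s6 = ¬s5 = ¬0 = 1
s7 = s2 ∨ s6 = 0 ∨ 1 = 1
So s6 = 1 and s7 = 1.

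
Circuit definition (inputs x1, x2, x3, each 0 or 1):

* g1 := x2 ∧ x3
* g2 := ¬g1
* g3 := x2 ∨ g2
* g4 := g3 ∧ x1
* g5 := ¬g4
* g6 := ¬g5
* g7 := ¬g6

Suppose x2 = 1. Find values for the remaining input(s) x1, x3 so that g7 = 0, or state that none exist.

g7 = ¬g6 must be 0, so g6 = 1.
Check with x2 = 1 and x1=1, x3=0:
g1 = x2 ∧ x3 = 1 ∧ 0 = 0
g2 = ¬g1 = ¬0 = 1
g3 = x2 ∨ g2 = 1 ∨ 1 = 1
g4 = g3 ∧ x1 = 1 ∧ 1 = 1
g5 = ¬g4 = ¬1 = 0
g6 = ¬g5 = ¬0 = 1
g7 = ¬g6 = ¬1 = 0
So g7 = 0.

x1=1, x3=0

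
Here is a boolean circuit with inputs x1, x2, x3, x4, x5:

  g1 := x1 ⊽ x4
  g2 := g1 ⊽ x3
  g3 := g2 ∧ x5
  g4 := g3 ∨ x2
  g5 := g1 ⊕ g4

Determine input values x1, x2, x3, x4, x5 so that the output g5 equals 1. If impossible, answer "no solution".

x1=0, x2=0, x3=1, x4=0, x5=0

g5 = g1 ⊕ g4 must be 1, so g1 and g4 differ.
Check with x1=0, x2=0, x3=1, x4=0, x5=0:
g1 = x1 ⊽ x4 = 0 ⊽ 0 = 1
g2 = g1 ⊽ x3 = 1 ⊽ 1 = 0
g3 = g2 ∧ x5 = 0 ∧ 0 = 0
g4 = g3 ∨ x2 = 0 ∨ 0 = 0
g5 = g1 ⊕ g4 = 1 ⊕ 0 = 1
So g5 = 1 as required.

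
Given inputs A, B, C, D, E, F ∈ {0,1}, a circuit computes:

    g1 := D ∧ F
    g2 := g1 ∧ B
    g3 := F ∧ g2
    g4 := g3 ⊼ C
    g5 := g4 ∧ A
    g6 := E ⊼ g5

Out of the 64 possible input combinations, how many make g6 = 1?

49

g6 = E ⊼ g5 must be 1, so at least one of E, g5 is 0.
Enumerating the 64 input combinations, 49 give g6 = 1 and 15 give g6 = 0.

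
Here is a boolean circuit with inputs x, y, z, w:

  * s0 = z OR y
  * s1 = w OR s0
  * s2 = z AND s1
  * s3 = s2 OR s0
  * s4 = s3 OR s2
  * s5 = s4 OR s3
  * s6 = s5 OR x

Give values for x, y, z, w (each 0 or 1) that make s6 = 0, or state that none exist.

x=0 y=0 z=0 w=1

s6 = s5 OR x must be 0, so both s5 = 0 and x = 0.
s5 = s4 OR s3 must be 0, so both s4 = 0 and s3 = 0.
s4 = s3 OR s2 must be 0, so both s3 = 0 and s2 = 0.
Check with x=0 y=0 z=0 w=1:
s0 = z OR y = 0 OR 0 = 0
s1 = w OR s0 = 1 OR 0 = 1
s2 = z AND s1 = 0 AND 1 = 0
s3 = s2 OR s0 = 0 OR 0 = 0
s4 = s3 OR s2 = 0 OR 0 = 0
s5 = s4 OR s3 = 0 OR 0 = 0
s6 = s5 OR x = 0 OR 0 = 0
So s6 = 0 as required.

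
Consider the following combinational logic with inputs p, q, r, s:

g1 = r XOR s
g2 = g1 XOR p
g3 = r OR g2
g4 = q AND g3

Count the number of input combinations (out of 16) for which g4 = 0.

10

g4 = q AND g3 must be 0, so at least one of q, g3 is 0.
Enumerating the 16 input combinations, 10 give g4 = 0 and 6 give g4 = 1.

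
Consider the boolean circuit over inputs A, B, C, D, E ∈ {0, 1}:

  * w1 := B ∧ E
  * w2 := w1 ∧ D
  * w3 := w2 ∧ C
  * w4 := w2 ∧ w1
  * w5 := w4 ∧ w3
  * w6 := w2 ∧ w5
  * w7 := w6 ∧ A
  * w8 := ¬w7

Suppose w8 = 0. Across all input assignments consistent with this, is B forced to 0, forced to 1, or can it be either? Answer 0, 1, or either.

1

w8 = ¬w7 must be 0, so w7 = 1.
w7 = w6 ∧ A must be 1, so both w6 = 1 and A = 1.
w6 = w2 ∧ w5 must be 1, so both w2 = 1 and w5 = 1.
Every assignment with w8 = 0 has B = 1; there are 1 such assignment(s).
  A=1, B=1, C=1, D=1, E=1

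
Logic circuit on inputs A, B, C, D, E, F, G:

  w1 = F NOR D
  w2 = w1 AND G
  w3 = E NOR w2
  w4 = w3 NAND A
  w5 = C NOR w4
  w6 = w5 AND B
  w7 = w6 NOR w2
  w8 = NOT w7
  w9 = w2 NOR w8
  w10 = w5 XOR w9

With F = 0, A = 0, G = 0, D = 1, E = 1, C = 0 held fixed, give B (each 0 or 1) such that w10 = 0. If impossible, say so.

With F = 0, A = 0, G = 0, D = 1, E = 1, C = 0 fixed, none of the 2 settings of B give w10 = 0.
For example, with B=0:
w1 = F NOR D = 0 NOR 1 = 0
w2 = w1 AND G = 0 AND 0 = 0
w3 = E NOR w2 = 1 NOR 0 = 0
w4 = w3 NAND A = 0 NAND 0 = 1
w5 = C NOR w4 = 0 NOR 1 = 0
w6 = w5 AND B = 0 AND 0 = 0
w7 = w6 NOR w2 = 0 NOR 0 = 1
w8 = NOT w7 = NOT 1 = 0
w9 = w2 NOR w8 = 0 NOR 0 = 1
w10 = w5 XOR w9 = 0 XOR 1 = 1
giving w10 = 1 ≠ 0.

no solution exists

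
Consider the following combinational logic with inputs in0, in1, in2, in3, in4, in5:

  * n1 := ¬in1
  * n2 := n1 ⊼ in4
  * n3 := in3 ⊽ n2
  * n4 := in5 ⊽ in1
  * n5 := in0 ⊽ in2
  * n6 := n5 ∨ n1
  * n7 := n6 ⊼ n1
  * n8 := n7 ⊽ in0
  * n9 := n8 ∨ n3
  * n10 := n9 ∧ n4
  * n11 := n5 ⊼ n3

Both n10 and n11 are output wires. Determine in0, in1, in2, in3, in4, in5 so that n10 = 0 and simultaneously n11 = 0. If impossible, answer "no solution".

Check with in0=0, in1=0, in2=0, in3=0, in4=1, in5=1:
n1 = ¬in1 = ¬0 = 1
n2 = n1 ⊼ in4 = 1 ⊼ 1 = 0
n3 = in3 ⊽ n2 = 0 ⊽ 0 = 1
n4 = in5 ⊽ in1 = 1 ⊽ 0 = 0
n5 = in0 ⊽ in2 = 0 ⊽ 0 = 1
n6 = n5 ∨ n1 = 1 ∨ 1 = 1
n7 = n6 ⊼ n1 = 1 ⊼ 1 = 0
n8 = n7 ⊽ in0 = 0 ⊽ 0 = 1
n9 = n8 ∨ n3 = 1 ∨ 1 = 1
n10 = n9 ∧ n4 = 1 ∧ 0 = 0
n11 = n5 ⊼ n3 = 1 ⊼ 1 = 0
So n10 = 0 and n11 = 0.

in0=0, in1=0, in2=0, in3=0, in4=1, in5=1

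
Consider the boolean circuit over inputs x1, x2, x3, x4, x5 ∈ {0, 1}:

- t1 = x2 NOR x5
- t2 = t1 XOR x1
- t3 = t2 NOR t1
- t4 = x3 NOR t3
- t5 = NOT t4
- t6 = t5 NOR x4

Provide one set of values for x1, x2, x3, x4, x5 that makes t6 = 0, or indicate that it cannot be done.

t6 = t5 NOR x4 must be 0, so at least one of t5, x4 is 1.
Check with x1=0, x2=1, x3=1, x4=0, x5=0:
t1 = x2 NOR x5 = 1 NOR 0 = 0
t2 = t1 XOR x1 = 0 XOR 0 = 0
t3 = t2 NOR t1 = 0 NOR 0 = 1
t4 = x3 NOR t3 = 1 NOR 1 = 0
t5 = NOT t4 = NOT 0 = 1
t6 = t5 NOR x4 = 1 NOR 0 = 0
So t6 = 0 as required.

x1=0, x2=1, x3=1, x4=0, x5=0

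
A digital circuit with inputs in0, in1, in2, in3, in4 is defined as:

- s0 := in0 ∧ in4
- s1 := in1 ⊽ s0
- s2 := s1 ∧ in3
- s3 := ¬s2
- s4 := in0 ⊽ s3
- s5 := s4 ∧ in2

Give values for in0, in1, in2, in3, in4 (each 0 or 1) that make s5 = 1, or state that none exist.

s5 = s4 ∧ in2 must be 1, so both s4 = 1 and in2 = 1.
s4 = in0 ⊽ s3 must be 1, so both in0 = 0 and s3 = 0.
s3 = ¬s2 must be 0, so s2 = 1.
Check with in0=0, in1=0, in2=1, in3=1, in4=0:
s0 = in0 ∧ in4 = 0 ∧ 0 = 0
s1 = in1 ⊽ s0 = 0 ⊽ 0 = 1
s2 = s1 ∧ in3 = 1 ∧ 1 = 1
s3 = ¬s2 = ¬1 = 0
s4 = in0 ⊽ s3 = 0 ⊽ 0 = 1
s5 = s4 ∧ in2 = 1 ∧ 1 = 1
So s5 = 1 as required.

in0=0, in1=0, in2=1, in3=1, in4=0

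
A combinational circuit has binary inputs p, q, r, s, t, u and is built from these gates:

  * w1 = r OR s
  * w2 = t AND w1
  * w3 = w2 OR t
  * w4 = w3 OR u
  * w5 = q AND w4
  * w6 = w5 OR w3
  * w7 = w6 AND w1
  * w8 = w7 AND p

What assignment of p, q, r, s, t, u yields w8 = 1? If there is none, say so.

p=1 q=1 r=0 s=1 t=1 u=1

Check with p=1 q=1 r=0 s=1 t=1 u=1:
w1 = r OR s = 0 OR 1 = 1
w2 = t AND w1 = 1 AND 1 = 1
w3 = w2 OR t = 1 OR 1 = 1
w4 = w3 OR u = 1 OR 1 = 1
w5 = q AND w4 = 1 AND 1 = 1
w6 = w5 OR w3 = 1 OR 1 = 1
w7 = w6 AND w1 = 1 AND 1 = 1
w8 = w7 AND p = 1 AND 1 = 1
So w8 = 1 as required.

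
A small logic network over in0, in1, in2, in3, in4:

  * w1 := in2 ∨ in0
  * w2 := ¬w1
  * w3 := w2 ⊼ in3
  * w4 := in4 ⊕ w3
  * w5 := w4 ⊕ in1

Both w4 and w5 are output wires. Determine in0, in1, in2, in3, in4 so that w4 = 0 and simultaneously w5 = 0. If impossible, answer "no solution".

Check with in0=0, in1=0, in2=1, in3=1, in4=1:
w1 = in2 ∨ in0 = 1 ∨ 0 = 1
w2 = ¬w1 = ¬1 = 0
w3 = w2 ⊼ in3 = 0 ⊼ 1 = 1
w4 = in4 ⊕ w3 = 1 ⊕ 1 = 0
w5 = w4 ⊕ in1 = 0 ⊕ 0 = 0
So w4 = 0 and w5 = 0.

in0=0, in1=0, in2=1, in3=1, in4=1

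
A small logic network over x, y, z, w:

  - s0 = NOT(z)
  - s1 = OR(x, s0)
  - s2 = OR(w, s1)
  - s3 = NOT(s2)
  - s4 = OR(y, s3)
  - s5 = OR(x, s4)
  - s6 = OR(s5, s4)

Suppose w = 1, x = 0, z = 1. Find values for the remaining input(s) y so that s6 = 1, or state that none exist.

y=1

s6 = OR(s5, s4) must be 1, so at least one of s5, s4 is 1.
Check with w = 1, x = 0, z = 1 and y=1:
s0 = NOT(z) = NOT 1 = 0
s1 = OR(x, s0) = OR(0, 0) = 0
s2 = OR(w, s1) = OR(1, 0) = 1
s3 = NOT(s2) = NOT 1 = 0
s4 = OR(y, s3) = OR(1, 0) = 1
s5 = OR(x, s4) = OR(0, 1) = 1
s6 = OR(s5, s4) = OR(1, 1) = 1
So s6 = 1.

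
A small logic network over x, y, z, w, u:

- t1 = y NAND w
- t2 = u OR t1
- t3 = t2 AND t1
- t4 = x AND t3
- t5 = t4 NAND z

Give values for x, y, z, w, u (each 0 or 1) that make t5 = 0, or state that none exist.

Check with x=1, y=0, z=1, w=1, u=0:
t1 = y NAND w = 0 NAND 1 = 1
t2 = u OR t1 = 0 OR 1 = 1
t3 = t2 AND t1 = 1 AND 1 = 1
t4 = x AND t3 = 1 AND 1 = 1
t5 = t4 NAND z = 1 NAND 1 = 0
So t5 = 0 as required.

x=1, y=0, z=1, w=1, u=0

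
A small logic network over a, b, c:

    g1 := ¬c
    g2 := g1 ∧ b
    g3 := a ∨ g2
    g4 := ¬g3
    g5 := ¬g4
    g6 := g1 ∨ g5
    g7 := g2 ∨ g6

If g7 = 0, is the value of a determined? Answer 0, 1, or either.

0

g7 = g2 ∨ g6 must be 0, so both g2 = 0 and g6 = 0.
g2 = g1 ∧ b must be 0, so at least one of g1, b is 0.
Every assignment with g7 = 0 has a = 0; there are 2 such assignment(s).
  a=0, b=0, c=1
  a=0, b=1, c=1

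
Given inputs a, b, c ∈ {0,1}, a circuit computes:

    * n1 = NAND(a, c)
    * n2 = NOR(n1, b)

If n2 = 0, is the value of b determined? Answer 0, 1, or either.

either

Both values of b occur among assignments with n2 = 0:
  b=0: a=0, b=0, c=0
  b=1: a=0, b=1, c=0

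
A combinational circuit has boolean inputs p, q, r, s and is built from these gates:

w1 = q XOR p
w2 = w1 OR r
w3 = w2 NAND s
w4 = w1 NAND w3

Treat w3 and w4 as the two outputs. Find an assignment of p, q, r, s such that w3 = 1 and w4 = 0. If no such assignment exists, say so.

p=0, q=1, r=1, s=0

Check with p=0, q=1, r=1, s=0:
w1 = q XOR p = 1 XOR 0 = 1
w2 = w1 OR r = 1 OR 1 = 1
w3 = w2 NAND s = 1 NAND 0 = 1
w4 = w1 NAND w3 = 1 NAND 1 = 0
So w3 = 1 and w4 = 0.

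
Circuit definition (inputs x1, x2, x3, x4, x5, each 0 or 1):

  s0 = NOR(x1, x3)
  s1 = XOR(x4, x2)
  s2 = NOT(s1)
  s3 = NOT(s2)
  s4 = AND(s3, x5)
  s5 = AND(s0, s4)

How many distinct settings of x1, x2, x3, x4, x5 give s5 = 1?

2

s5 = AND(s0, s4) must be 1, so both s0 = 1 and s4 = 1.
s0 = NOR(x1, x3) must be 1, so both x1 = 0 and x3 = 0.
Enumerating the 32 input combinations, 2 give s5 = 1 and 30 give s5 = 0.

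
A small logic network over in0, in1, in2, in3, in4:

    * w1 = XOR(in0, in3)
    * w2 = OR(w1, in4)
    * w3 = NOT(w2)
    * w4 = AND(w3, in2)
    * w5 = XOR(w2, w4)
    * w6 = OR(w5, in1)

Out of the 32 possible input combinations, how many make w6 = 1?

w6 = OR(w5, in1) must be 1, so at least one of w5, in1 is 1.
Enumerating the 32 input combinations, 30 give w6 = 1 and 2 give w6 = 0.

30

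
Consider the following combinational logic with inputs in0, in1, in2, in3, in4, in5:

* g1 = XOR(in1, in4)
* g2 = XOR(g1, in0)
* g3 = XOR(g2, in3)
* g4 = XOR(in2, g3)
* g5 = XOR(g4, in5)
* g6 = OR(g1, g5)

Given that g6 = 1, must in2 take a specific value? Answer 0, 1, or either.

either

Both values of in2 occur among assignments with g6 = 1:
  in2=0: in0=0, in1=0, in2=0, in3=0, in4=0, in5=1
  in2=1: in0=0, in1=0, in2=1, in3=0, in4=0, in5=0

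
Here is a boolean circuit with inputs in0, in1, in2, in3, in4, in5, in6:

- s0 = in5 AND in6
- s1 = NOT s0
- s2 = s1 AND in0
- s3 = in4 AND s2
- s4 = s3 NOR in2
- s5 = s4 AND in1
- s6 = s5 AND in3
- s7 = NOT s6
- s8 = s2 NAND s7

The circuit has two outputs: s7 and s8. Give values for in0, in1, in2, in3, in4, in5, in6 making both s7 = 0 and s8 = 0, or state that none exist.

Across all 128 input combinations, none give both s7 = 0 and s8 = 0.

no solution exists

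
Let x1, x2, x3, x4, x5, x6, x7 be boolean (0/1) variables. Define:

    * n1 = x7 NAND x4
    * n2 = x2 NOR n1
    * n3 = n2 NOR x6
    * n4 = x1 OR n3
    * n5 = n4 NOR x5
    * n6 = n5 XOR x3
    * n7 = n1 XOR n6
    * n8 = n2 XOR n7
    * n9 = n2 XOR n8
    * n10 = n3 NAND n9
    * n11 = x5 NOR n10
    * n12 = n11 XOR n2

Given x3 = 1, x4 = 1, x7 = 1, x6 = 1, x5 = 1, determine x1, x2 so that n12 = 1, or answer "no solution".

n12 = n11 XOR n2 must be 1, so n11 and n2 differ.
Check with x3 = 1, x4 = 1, x7 = 1, x6 = 1, x5 = 1 and x1=0, x2=0:
n1 = x7 NAND x4 = 1 NAND 1 = 0
n2 = x2 NOR n1 = 0 NOR 0 = 1
n3 = n2 NOR x6 = 1 NOR 1 = 0
n4 = x1 OR n3 = 0 OR 0 = 0
n5 = n4 NOR x5 = 0 NOR 1 = 0
n6 = n5 XOR x3 = 0 XOR 1 = 1
n7 = n1 XOR n6 = 0 XOR 1 = 1
n8 = n2 XOR n7 = 1 XOR 1 = 0
n9 = n2 XOR n8 = 1 XOR 0 = 1
n10 = n3 NAND n9 = 0 NAND 1 = 1
n11 = x5 NOR n10 = 1 NOR 1 = 0
n12 = n11 XOR n2 = 0 XOR 1 = 1
So n12 = 1.

x1=0 x2=0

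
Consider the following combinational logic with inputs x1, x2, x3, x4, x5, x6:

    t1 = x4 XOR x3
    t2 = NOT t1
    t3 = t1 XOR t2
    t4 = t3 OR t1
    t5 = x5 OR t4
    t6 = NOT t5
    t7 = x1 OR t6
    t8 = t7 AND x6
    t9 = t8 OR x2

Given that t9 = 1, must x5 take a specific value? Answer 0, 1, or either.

either

Both values of x5 occur among assignments with t9 = 1:
  x5=0: x1=0, x2=1, x3=0, x4=0, x5=0, x6=0
  x5=1: x1=0, x2=1, x3=0, x4=0, x5=1, x6=0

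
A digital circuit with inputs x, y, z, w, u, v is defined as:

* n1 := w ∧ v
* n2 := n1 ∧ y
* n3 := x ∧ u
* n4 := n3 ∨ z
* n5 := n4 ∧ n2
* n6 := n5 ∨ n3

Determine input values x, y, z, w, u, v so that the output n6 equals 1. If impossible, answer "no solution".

n6 = n5 ∨ n3 must be 1, so at least one of n5, n3 is 1.
Check with x=1, y=0, z=1, w=0, u=1, v=1:
n1 = w ∧ v = 0 ∧ 1 = 0
n2 = n1 ∧ y = 0 ∧ 0 = 0
n3 = x ∧ u = 1 ∧ 1 = 1
n4 = n3 ∨ z = 1 ∨ 1 = 1
n5 = n4 ∧ n2 = 1 ∧ 0 = 0
n6 = n5 ∨ n3 = 0 ∨ 1 = 1
So n6 = 1 as required.

x=1, y=0, z=1, w=0, u=1, v=1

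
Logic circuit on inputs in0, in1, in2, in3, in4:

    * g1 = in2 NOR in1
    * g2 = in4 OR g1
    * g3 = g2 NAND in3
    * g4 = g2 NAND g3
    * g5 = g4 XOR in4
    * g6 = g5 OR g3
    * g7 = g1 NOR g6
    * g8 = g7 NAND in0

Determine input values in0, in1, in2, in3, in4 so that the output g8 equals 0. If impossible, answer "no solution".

Check with in0=1 in1=1 in2=0 in3=1 in4=1:
g1 = in2 NOR in1 = 0 NOR 1 = 0
g2 = in4 OR g1 = 1 OR 0 = 1
g3 = g2 NAND in3 = 1 NAND 1 = 0
g4 = g2 NAND g3 = 1 NAND 0 = 1
g5 = g4 XOR in4 = 1 XOR 1 = 0
g6 = g5 OR g3 = 0 OR 0 = 0
g7 = g1 NOR g6 = 0 NOR 0 = 1
g8 = g7 NAND in0 = 1 NAND 1 = 0
So g8 = 0 as required.

in0=1 in1=1 in2=0 in3=1 in4=1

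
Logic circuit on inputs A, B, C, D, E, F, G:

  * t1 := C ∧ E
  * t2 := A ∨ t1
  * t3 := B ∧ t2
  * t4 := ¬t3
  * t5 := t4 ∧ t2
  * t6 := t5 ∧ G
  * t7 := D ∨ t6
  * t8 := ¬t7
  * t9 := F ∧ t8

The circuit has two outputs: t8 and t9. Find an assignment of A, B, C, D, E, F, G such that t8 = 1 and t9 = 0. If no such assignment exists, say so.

Check with A=1, B=1, C=1, D=0, E=0, F=0, G=0:
t1 = C ∧ E = 1 ∧ 0 = 0
t2 = A ∨ t1 = 1 ∨ 0 = 1
t3 = B ∧ t2 = 1 ∧ 1 = 1
t4 = ¬t3 = ¬1 = 0
t5 = t4 ∧ t2 = 0 ∧ 1 = 0
t6 = t5 ∧ G = 0 ∧ 0 = 0
t7 = D ∨ t6 = 0 ∨ 0 = 0
t8 = ¬t7 = ¬0 = 1
t9 = F ∧ t8 = 0 ∧ 1 = 0
So t8 = 1 and t9 = 0.

A=1, B=1, C=1, D=0, E=0, F=0, G=0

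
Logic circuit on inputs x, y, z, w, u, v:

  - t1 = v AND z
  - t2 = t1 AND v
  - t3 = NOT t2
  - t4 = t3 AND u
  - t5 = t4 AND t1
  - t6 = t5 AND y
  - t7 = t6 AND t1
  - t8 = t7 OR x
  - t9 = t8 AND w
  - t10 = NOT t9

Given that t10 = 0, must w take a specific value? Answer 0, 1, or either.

1

t10 = NOT t9 must be 0, so t9 = 1.
t9 = t8 AND w must be 1, so both t8 = 1 and w = 1.
t8 = t7 OR x must be 1, so at least one of t7, x is 1.
Every assignment with t10 = 0 has w = 1; there are 16 such assignment(s).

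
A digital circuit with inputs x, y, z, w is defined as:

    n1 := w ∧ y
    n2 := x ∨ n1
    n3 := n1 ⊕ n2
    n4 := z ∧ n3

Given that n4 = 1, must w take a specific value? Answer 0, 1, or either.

either

Both values of w occur among assignments with n4 = 1:
  w=0: x=1, y=0, z=1, w=0
  w=1: x=1, y=0, z=1, w=1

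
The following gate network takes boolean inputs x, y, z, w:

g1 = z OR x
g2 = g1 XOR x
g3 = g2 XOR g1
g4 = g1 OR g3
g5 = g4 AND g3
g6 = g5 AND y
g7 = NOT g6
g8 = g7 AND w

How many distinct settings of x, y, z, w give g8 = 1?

6

g8 = g7 AND w must be 1, so both g7 = 1 and w = 1.
Satisfying assignments:
  x=0, y=0, z=0, w=1
  x=0, y=0, z=1, w=1
  x=0, y=1, z=0, w=1
  x=0, y=1, z=1, w=1
  x=1, y=0, z=0, w=1
  x=1, y=0, z=1, w=1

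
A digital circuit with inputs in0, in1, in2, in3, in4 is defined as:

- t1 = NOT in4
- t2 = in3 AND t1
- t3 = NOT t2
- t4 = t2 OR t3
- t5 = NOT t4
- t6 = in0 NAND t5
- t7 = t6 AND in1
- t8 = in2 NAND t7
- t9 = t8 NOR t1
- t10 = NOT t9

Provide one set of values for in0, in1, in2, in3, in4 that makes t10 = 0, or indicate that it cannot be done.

t10 = NOT t9 must be 0, so t9 = 1.
Check with in0=0, in1=1, in2=1, in3=1, in4=1:
t1 = NOT in4 = NOT 1 = 0
t2 = in3 AND t1 = 1 AND 0 = 0
t3 = NOT t2 = NOT 0 = 1
t4 = t2 OR t3 = 0 OR 1 = 1
t5 = NOT t4 = NOT 1 = 0
t6 = in0 NAND t5 = 0 NAND 0 = 1
t7 = t6 AND in1 = 1 AND 1 = 1
t8 = in2 NAND t7 = 1 NAND 1 = 0
t9 = t8 NOR t1 = 0 NOR 0 = 1
t10 = NOT t9 = NOT 1 = 0
So t10 = 0 as required.

in0=0, in1=1, in2=1, in3=1, in4=1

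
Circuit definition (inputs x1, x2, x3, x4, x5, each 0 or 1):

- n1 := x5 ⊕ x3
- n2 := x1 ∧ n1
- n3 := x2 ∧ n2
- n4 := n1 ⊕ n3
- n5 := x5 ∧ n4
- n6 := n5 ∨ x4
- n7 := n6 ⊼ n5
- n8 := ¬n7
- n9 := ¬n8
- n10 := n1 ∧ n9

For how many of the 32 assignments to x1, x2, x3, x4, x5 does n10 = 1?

10

n10 = n1 ∧ n9 must be 1, so both n1 = 1 and n9 = 1.
n1 = x5 ⊕ x3 must be 1, so x5 and x3 differ.
n9 = ¬n8 must be 1, so n8 = 0.
Enumerating the 32 input combinations, 10 give n10 = 1 and 22 give n10 = 0.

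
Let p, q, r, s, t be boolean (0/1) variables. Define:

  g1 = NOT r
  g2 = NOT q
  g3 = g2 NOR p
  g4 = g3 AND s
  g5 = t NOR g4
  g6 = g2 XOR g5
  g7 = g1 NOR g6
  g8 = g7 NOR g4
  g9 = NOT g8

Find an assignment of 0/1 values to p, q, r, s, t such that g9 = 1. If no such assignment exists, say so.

p=0 q=1 r=1 s=1 t=0

g9 = NOT g8 must be 1, so g8 = 0.
g8 = g7 NOR g4 must be 0, so at least one of g7, g4 is 1.
Check with p=0 q=1 r=1 s=1 t=0:
g1 = NOT r = NOT 1 = 0
g2 = NOT q = NOT 1 = 0
g3 = g2 NOR p = 0 NOR 0 = 1
g4 = g3 AND s = 1 AND 1 = 1
g5 = t NOR g4 = 0 NOR 1 = 0
g6 = g2 XOR g5 = 0 XOR 0 = 0
g7 = g1 NOR g6 = 0 NOR 0 = 1
g8 = g7 NOR g4 = 1 NOR 1 = 0
g9 = NOT g8 = NOT 0 = 1
So g9 = 1 as required.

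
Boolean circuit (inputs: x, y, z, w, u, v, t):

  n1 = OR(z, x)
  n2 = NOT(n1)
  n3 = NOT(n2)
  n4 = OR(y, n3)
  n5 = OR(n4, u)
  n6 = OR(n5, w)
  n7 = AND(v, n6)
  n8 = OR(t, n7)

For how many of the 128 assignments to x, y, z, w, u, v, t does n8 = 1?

95

n8 = OR(t, n7) must be 1, so at least one of t, n7 is 1.
Enumerating the 128 input combinations, 95 give n8 = 1 and 33 give n8 = 0.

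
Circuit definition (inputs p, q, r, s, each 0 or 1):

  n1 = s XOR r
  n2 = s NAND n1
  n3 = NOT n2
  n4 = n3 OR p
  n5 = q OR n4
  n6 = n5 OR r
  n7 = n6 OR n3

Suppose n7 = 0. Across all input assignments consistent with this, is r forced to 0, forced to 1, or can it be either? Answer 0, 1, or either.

n7 = n6 OR n3 must be 0, so both n6 = 0 and n3 = 0.
Every assignment with n7 = 0 has r = 0; there are 1 such assignment(s).
  p=0, q=0, r=0, s=0

0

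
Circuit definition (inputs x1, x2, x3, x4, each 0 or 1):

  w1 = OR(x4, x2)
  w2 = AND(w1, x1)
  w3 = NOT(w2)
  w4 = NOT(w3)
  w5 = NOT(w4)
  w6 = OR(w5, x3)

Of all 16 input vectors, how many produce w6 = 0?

w6 = OR(w5, x3) must be 0, so both w5 = 0 and x3 = 0.
w5 = NOT(w4) must be 0, so w4 = 1.
w4 = NOT(w3) must be 1, so w3 = 0.
Satisfying assignments:
  x1=1, x2=0, x3=0, x4=1
  x1=1, x2=1, x3=0, x4=0
  x1=1, x2=1, x3=0, x4=1

3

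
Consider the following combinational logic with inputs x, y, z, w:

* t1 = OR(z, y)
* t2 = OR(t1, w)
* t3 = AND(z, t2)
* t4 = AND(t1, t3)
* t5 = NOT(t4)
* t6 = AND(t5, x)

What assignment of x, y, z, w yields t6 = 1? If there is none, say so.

x=1, y=1, z=0, w=0

t6 = AND(t5, x) must be 1, so both t5 = 1 and x = 1.
Check with x=1, y=1, z=0, w=0:
t1 = OR(z, y) = OR(0, 1) = 1
t2 = OR(t1, w) = OR(1, 0) = 1
t3 = AND(z, t2) = AND(0, 1) = 0
t4 = AND(t1, t3) = AND(1, 0) = 0
t5 = NOT(t4) = NOT 0 = 1
t6 = AND(t5, x) = AND(1, 1) = 1
So t6 = 1 as required.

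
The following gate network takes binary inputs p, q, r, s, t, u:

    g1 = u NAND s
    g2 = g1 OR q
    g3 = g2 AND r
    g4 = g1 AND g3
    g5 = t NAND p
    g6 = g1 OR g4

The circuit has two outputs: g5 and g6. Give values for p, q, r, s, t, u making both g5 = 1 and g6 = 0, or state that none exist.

p=1 q=1 r=1 s=1 t=0 u=1

Check with p=1 q=1 r=1 s=1 t=0 u=1:
g1 = u NAND s = 1 NAND 1 = 0
g2 = g1 OR q = 0 OR 1 = 1
g3 = g2 AND r = 1 AND 1 = 1
g4 = g1 AND g3 = 0 AND 1 = 0
g5 = t NAND p = 0 NAND 1 = 1
g6 = g1 OR g4 = 0 OR 0 = 0
So g5 = 1 and g6 = 0.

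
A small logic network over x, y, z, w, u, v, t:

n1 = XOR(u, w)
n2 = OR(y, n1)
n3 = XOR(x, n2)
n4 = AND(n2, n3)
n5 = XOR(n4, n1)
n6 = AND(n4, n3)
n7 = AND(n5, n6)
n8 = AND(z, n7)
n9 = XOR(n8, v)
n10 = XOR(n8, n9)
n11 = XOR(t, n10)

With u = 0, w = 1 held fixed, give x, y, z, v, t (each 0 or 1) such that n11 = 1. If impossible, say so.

n11 = XOR(t, n10) must be 1, so t and n10 differ.
Check with u = 0, w = 1 and x=0, y=1, z=0, v=1, t=0:
n1 = XOR(u, w) = XOR(0, 1) = 1
n2 = OR(y, n1) = OR(1, 1) = 1
n3 = XOR(x, n2) = XOR(0, 1) = 1
n4 = AND(n2, n3) = AND(1, 1) = 1
n5 = XOR(n4, n1) = XOR(1, 1) = 0
n6 = AND(n4, n3) = AND(1, 1) = 1
n7 = AND(n5, n6) = AND(0, 1) = 0
n8 = AND(z, n7) = AND(0, 0) = 0
n9 = XOR(n8, v) = XOR(0, 1) = 1
n10 = XOR(n8, n9) = XOR(0, 1) = 1
n11 = XOR(t, n10) = XOR(0, 1) = 1
So n11 = 1.

x=0, y=1, z=0, v=1, t=0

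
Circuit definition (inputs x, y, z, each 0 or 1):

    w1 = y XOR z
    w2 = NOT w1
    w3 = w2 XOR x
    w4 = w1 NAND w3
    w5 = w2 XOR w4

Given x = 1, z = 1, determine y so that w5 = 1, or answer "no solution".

With x = 1, z = 1 fixed, none of the 2 settings of y give w5 = 1.
For example, with y=1:
w1 = y XOR z = 1 XOR 1 = 0
w2 = NOT w1 = NOT 0 = 1
w3 = w2 XOR x = 1 XOR 1 = 0
w4 = w1 NAND w3 = 0 NAND 0 = 1
w5 = w2 XOR w4 = 1 XOR 1 = 0
giving w5 = 0 ≠ 1.

no solution exists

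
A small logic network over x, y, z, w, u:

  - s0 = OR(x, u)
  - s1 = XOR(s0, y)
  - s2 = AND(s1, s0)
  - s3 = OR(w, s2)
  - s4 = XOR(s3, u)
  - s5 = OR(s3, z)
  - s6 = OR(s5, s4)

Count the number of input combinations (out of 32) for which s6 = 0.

3

s6 = OR(s5, s4) must be 0, so both s5 = 0 and s4 = 0.
Satisfying assignments:
  x=0, y=0, z=0, w=0, u=0
  x=0, y=1, z=0, w=0, u=0
  x=1, y=1, z=0, w=0, u=0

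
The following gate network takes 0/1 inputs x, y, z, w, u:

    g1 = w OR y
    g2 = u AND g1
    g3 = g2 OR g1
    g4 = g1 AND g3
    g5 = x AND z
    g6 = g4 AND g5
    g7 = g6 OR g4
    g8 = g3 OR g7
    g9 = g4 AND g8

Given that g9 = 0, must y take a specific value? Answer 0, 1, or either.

g9 = g4 AND g8 must be 0, so at least one of g4, g8 is 0.
Every assignment with g9 = 0 has y = 0; there are 8 such assignment(s).

0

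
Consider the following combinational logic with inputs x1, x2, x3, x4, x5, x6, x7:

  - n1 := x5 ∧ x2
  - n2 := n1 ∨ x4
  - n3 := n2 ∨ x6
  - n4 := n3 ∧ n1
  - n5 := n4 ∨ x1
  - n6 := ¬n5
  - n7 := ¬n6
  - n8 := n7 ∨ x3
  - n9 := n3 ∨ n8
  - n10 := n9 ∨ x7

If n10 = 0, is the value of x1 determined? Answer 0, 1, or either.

0

n10 = n9 ∨ x7 must be 0, so both n9 = 0 and x7 = 0.
n9 = n3 ∨ n8 must be 0, so both n3 = 0 and n8 = 0.
n3 = n2 ∨ x6 must be 0, so both n2 = 0 and x6 = 0.
Every assignment with n10 = 0 has x1 = 0; there are 3 such assignment(s).
  x1=0, x2=0, x3=0, x4=0, x5=0, x6=0, x7=0
  x1=0, x2=0, x3=0, x4=0, x5=1, x6=0, x7=0
  x1=0, x2=1, x3=0, x4=0, x5=0, x6=0, x7=0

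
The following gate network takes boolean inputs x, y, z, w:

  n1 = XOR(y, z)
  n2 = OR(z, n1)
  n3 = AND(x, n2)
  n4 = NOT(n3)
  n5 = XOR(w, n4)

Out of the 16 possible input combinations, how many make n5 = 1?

8

n5 = XOR(w, n4) must be 1, so w and n4 differ.
Enumerating the 16 input combinations, 8 give n5 = 1 and 8 give n5 = 0.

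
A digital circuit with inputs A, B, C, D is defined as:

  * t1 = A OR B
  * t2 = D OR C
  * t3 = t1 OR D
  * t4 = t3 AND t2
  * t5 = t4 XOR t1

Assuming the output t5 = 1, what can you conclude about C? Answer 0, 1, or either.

either

Both values of C occur among assignments with t5 = 1:
  C=0: A=0, B=0, C=0, D=1
  C=1: A=0, B=0, C=1, D=1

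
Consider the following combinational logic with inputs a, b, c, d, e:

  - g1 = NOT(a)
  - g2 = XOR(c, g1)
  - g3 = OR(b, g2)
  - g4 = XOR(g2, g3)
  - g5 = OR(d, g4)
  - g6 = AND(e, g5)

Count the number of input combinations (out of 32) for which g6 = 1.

g6 = AND(e, g5) must be 1, so both e = 1 and g5 = 1.
Enumerating the 32 input combinations, 10 give g6 = 1 and 22 give g6 = 0.

10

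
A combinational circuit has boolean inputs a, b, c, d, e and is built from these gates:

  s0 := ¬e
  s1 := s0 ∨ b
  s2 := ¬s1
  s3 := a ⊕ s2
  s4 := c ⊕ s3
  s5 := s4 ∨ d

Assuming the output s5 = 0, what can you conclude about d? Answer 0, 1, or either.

s5 = s4 ∨ d must be 0, so both s4 = 0 and d = 0.
Every assignment with s5 = 0 has d = 0; there are 8 such assignment(s).

0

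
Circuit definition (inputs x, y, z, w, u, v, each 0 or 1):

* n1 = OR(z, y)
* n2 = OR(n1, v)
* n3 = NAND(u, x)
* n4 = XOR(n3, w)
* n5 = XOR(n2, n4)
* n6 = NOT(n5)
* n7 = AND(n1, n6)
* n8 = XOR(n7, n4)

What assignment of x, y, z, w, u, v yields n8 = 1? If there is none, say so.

x=1, y=0, z=0, w=0, u=0, v=0

n8 = XOR(n7, n4) must be 1, so n7 and n4 differ.
Check with x=1, y=0, z=0, w=0, u=0, v=0:
n1 = OR(z, y) = OR(0, 0) = 0
n2 = OR(n1, v) = OR(0, 0) = 0
n3 = NAND(u, x) = NAND(0, 1) = 1
n4 = XOR(n3, w) = XOR(1, 0) = 1
n5 = XOR(n2, n4) = XOR(0, 1) = 1
n6 = NOT(n5) = NOT 1 = 0
n7 = AND(n1, n6) = AND(0, 0) = 0
n8 = XOR(n7, n4) = XOR(0, 1) = 1
So n8 = 1 as required.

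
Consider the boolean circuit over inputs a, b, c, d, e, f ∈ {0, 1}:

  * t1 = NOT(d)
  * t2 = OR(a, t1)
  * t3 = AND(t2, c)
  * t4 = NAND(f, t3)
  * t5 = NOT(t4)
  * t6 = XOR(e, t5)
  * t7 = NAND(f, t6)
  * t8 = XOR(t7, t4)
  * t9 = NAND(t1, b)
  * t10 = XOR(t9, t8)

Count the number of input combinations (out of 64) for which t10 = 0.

t10 = XOR(t9, t8) must be 0, so t9 and t8 are equal.
Enumerating the 64 input combinations, 24 give t10 = 0 and 40 give t10 = 1.

24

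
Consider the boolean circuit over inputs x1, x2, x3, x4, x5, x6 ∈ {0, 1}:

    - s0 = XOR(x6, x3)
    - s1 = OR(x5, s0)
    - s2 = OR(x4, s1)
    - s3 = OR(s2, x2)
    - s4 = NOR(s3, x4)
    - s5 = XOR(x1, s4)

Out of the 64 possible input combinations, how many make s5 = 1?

32

s5 = XOR(x1, s4) must be 1, so x1 and s4 differ.
Enumerating the 64 input combinations, 32 give s5 = 1 and 32 give s5 = 0.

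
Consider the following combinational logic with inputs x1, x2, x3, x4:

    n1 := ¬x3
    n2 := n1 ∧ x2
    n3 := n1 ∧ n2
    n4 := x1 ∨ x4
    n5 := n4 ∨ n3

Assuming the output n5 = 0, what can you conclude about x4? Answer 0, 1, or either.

n5 = n4 ∨ n3 must be 0, so both n4 = 0 and n3 = 0.
n4 = x1 ∨ x4 must be 0, so both x1 = 0 and x4 = 0.
Every assignment with n5 = 0 has x4 = 0; there are 3 such assignment(s).
  x1=0, x2=0, x3=0, x4=0
  x1=0, x2=0, x3=1, x4=0
  x1=0, x2=1, x3=1, x4=0

0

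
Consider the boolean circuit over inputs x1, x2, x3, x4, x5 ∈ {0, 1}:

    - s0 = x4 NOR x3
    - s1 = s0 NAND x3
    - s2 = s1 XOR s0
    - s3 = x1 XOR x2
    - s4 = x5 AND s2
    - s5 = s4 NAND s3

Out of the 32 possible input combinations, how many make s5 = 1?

26

s5 = s4 NAND s3 must be 1, so at least one of s4, s3 is 0.
Enumerating the 32 input combinations, 26 give s5 = 1 and 6 give s5 = 0.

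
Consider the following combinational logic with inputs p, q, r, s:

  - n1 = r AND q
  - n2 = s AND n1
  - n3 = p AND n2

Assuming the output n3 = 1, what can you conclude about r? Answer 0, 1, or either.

1

n3 = p AND n2 must be 1, so both p = 1 and n2 = 1.
Every assignment with n3 = 1 has r = 1; there are 1 such assignment(s).
  p=1, q=1, r=1, s=1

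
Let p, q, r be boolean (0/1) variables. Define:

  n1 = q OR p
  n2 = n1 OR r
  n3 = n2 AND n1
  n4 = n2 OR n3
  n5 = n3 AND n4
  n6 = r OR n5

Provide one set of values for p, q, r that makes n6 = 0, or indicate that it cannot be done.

p=0, q=0, r=0

n6 = r OR n5 must be 0, so both r = 0 and n5 = 0.
Check with p=0, q=0, r=0:
n1 = q OR p = 0 OR 0 = 0
n2 = n1 OR r = 0 OR 0 = 0
n3 = n2 AND n1 = 0 AND 0 = 0
n4 = n2 OR n3 = 0 OR 0 = 0
n5 = n3 AND n4 = 0 AND 0 = 0
n6 = r OR n5 = 0 OR 0 = 0
So n6 = 0 as required.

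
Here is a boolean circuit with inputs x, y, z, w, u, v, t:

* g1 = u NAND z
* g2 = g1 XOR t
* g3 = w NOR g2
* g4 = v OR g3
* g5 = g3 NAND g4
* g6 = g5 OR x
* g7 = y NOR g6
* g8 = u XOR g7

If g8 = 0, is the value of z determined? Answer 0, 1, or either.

Both values of z occur among assignments with g8 = 0:
  z=0: x=0, y=0, z=0, w=0, u=0, v=0, t=0
  z=1: x=0, y=0, z=1, w=0, u=0, v=0, t=0

either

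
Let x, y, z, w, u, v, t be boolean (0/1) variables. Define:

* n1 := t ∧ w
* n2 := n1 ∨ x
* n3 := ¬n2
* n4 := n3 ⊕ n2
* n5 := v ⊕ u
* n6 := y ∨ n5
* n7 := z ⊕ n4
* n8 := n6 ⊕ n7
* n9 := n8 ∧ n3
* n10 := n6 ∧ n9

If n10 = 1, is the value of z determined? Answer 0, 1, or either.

n10 = n6 ∧ n9 must be 1, so both n6 = 1 and n9 = 1.
n6 = y ∨ n5 must be 1, so at least one of y, n5 is 1.
n9 = n8 ∧ n3 must be 1, so both n8 = 1 and n3 = 1.
Every assignment with n10 = 1 has z = 1; there are 18 such assignment(s).

1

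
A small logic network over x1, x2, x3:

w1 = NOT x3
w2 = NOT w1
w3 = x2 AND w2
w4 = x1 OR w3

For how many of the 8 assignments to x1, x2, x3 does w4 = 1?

5

w4 = x1 OR w3 must be 1, so at least one of x1, w3 is 1.
Satisfying assignments:
  x1=0, x2=1, x3=1
  x1=1, x2=0, x3=0
  x1=1, x2=0, x3=1
  x1=1, x2=1, x3=0
  x1=1, x2=1, x3=1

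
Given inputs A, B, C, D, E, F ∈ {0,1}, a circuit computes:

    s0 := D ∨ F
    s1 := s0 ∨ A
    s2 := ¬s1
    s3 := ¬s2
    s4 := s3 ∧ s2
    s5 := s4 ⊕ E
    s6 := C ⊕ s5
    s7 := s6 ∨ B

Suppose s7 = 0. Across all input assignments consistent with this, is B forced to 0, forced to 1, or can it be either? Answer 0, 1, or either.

0

s7 = s6 ∨ B must be 0, so both s6 = 0 and B = 0.
s6 = C ⊕ s5 must be 0, so C and s5 are equal.
Every assignment with s7 = 0 has B = 0; there are 16 such assignment(s).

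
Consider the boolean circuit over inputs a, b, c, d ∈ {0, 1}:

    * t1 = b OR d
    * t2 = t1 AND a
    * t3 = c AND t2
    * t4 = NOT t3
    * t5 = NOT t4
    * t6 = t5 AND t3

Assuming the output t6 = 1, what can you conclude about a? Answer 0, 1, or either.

t6 = t5 AND t3 must be 1, so both t5 = 1 and t3 = 1.
t5 = NOT t4 must be 1, so t4 = 0.
t3 = c AND t2 must be 1, so both c = 1 and t2 = 1.
Every assignment with t6 = 1 has a = 1; there are 3 such assignment(s).
  a=1, b=0, c=1, d=1
  a=1, b=1, c=1, d=0
  a=1, b=1, c=1, d=1

1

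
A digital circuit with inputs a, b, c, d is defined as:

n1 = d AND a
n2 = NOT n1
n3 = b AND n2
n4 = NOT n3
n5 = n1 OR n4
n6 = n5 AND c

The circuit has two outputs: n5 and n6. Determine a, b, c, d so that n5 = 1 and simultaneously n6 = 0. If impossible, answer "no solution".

Check with a=0, b=0, c=0, d=0:
n1 = d AND a = 0 AND 0 = 0
n2 = NOT n1 = NOT 0 = 1
n3 = b AND n2 = 0 AND 1 = 0
n4 = NOT n3 = NOT 0 = 1
n5 = n1 OR n4 = 0 OR 1 = 1
n6 = n5 AND c = 1 AND 0 = 0
So n5 = 1 and n6 = 0.

a=0, b=0, c=0, d=0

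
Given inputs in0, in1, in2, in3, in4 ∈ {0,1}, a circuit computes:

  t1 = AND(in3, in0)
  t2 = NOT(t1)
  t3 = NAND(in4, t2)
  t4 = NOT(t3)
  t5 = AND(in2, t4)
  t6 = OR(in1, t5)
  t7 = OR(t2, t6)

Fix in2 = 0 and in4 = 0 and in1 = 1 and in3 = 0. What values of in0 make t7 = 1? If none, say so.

t7 = OR(t2, t6) must be 1, so at least one of t2, t6 is 1.
Check with in2 = 0 and in4 = 0 and in1 = 1 and in3 = 0 and in0=1:
t1 = AND(in3, in0) = AND(0, 1) = 0
t2 = NOT(t1) = NOT 0 = 1
t3 = NAND(in4, t2) = NAND(0, 1) = 1
t4 = NOT(t3) = NOT 1 = 0
t5 = AND(in2, t4) = AND(0, 0) = 0
t6 = OR(in1, t5) = OR(1, 0) = 1
t7 = OR(t2, t6) = OR(1, 1) = 1
So t7 = 1.

in0=1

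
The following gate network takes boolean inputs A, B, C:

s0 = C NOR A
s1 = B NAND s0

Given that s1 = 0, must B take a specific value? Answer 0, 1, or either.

1

s1 = B NAND s0 must be 0, so both B = 1 and s0 = 1.
Every assignment with s1 = 0 has B = 1; there are 1 such assignment(s).
  A=0, B=1, C=0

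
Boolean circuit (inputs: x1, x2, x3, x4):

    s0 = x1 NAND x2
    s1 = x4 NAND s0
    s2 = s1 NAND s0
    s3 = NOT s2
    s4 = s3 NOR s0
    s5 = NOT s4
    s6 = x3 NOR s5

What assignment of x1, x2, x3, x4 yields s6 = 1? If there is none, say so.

Check with x1=1, x2=1, x3=0, x4=0:
s0 = x1 NAND x2 = 1 NAND 1 = 0
s1 = x4 NAND s0 = 0 NAND 0 = 1
s2 = s1 NAND s0 = 1 NAND 0 = 1
s3 = NOT s2 = NOT 1 = 0
s4 = s3 NOR s0 = 0 NOR 0 = 1
s5 = NOT s4 = NOT 1 = 0
s6 = x3 NOR s5 = 0 NOR 0 = 1
So s6 = 1 as required.

x1=1, x2=1, x3=0, x4=0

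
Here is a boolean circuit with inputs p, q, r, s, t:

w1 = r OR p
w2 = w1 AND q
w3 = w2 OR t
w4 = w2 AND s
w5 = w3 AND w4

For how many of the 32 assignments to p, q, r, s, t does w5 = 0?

w5 = w3 AND w4 must be 0, so at least one of w3, w4 is 0.
Enumerating the 32 input combinations, 26 give w5 = 0 and 6 give w5 = 1.

26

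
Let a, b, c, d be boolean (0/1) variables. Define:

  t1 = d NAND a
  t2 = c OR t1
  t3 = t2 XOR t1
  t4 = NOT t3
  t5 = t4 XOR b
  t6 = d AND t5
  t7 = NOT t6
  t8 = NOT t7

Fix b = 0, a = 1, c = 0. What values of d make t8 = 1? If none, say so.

d=1

t8 = NOT t7 must be 1, so t7 = 0.
t7 = NOT t6 must be 0, so t6 = 1.
Check with b = 0, a = 1, c = 0 and d=1:
t1 = d NAND a = 1 NAND 1 = 0
t2 = c OR t1 = 0 OR 0 = 0
t3 = t2 XOR t1 = 0 XOR 0 = 0
t4 = NOT t3 = NOT 0 = 1
t5 = t4 XOR b = 1 XOR 0 = 1
t6 = d AND t5 = 1 AND 1 = 1
t7 = NOT t6 = NOT 1 = 0
t8 = NOT t7 = NOT 0 = 1
So t8 = 1.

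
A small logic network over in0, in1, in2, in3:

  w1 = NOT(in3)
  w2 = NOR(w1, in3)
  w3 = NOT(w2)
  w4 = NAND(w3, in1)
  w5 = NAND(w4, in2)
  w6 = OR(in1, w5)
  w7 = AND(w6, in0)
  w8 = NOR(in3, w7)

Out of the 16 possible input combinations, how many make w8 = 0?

w8 = NOR(in3, w7) must be 0, so at least one of in3, w7 is 1.
Enumerating the 16 input combinations, 11 give w8 = 0 and 5 give w8 = 1.

11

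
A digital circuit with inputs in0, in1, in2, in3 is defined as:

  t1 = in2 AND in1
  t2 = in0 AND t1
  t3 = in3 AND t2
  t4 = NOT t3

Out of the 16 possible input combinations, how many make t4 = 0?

1

t4 = NOT t3 must be 0, so t3 = 1.
Enumerating the 16 input combinations, 1 give t4 = 0 and 15 give t4 = 1.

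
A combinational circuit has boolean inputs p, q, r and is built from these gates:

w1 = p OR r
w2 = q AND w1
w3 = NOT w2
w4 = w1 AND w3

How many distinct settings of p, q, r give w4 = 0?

5

w4 = w1 AND w3 must be 0, so at least one of w1, w3 is 0.
Satisfying assignments:
  p=0, q=0, r=0
  p=0, q=1, r=0
  p=0, q=1, r=1
  p=1, q=1, r=0
  p=1, q=1, r=1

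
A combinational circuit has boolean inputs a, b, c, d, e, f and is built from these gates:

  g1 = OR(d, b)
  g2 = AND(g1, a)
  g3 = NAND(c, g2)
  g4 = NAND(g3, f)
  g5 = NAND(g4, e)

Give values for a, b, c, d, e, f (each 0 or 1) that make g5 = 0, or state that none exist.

g5 = NAND(g4, e) must be 0, so both g4 = 1 and e = 1.
g4 = NAND(g3, f) must be 1, so at least one of g3, f is 0.
Check with a=1 b=0 c=0 d=1 e=1 f=0:
g1 = OR(d, b) = OR(1, 0) = 1
g2 = AND(g1, a) = AND(1, 1) = 1
g3 = NAND(c, g2) = NAND(0, 1) = 1
g4 = NAND(g3, f) = NAND(1, 0) = 1
g5 = NAND(g4, e) = NAND(1, 1) = 0
So g5 = 0 as required.

a=1 b=0 c=0 d=1 e=1 f=0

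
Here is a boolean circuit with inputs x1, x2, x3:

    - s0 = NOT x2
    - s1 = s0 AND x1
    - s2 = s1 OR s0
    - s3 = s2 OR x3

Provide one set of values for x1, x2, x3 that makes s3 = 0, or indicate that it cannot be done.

x1=0, x2=1, x3=0

s3 = s2 OR x3 must be 0, so both s2 = 0 and x3 = 0.
s2 = s1 OR s0 must be 0, so both s1 = 0 and s0 = 0.
Check with x1=0, x2=1, x3=0:
s0 = NOT x2 = NOT 1 = 0
s1 = s0 AND x1 = 0 AND 0 = 0
s2 = s1 OR s0 = 0 OR 0 = 0
s3 = s2 OR x3 = 0 OR 0 = 0
So s3 = 0 as required.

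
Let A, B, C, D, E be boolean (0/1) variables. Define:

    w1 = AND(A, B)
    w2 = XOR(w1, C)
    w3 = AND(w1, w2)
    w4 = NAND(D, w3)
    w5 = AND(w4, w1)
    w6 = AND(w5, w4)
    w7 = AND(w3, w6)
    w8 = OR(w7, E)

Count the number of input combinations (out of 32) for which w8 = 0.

w8 = OR(w7, E) must be 0, so both w7 = 0 and E = 0.
Enumerating the 32 input combinations, 15 give w8 = 0 and 17 give w8 = 1.

15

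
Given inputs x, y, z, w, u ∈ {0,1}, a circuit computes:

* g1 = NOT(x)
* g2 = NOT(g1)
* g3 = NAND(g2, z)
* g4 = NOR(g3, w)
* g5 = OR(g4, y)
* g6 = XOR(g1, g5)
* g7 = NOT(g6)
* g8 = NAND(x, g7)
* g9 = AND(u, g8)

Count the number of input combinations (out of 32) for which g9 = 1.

g9 = AND(u, g8) must be 1, so both u = 1 and g8 = 1.
g8 = NAND(x, g7) must be 1, so at least one of x, g7 is 0.
Enumerating the 32 input combinations, 13 give g9 = 1 and 19 give g9 = 0.

13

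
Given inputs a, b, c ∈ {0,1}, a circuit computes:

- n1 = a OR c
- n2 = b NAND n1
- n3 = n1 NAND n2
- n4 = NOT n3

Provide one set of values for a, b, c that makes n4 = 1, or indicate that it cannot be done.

n4 = NOT n3 must be 1, so n3 = 0.
Check with a=0 b=0 c=1:
n1 = a OR c = 0 OR 1 = 1
n2 = b NAND n1 = 0 NAND 1 = 1
n3 = n1 NAND n2 = 1 NAND 1 = 0
n4 = NOT n3 = NOT 0 = 1
So n4 = 1 as required.

a=0 b=0 c=1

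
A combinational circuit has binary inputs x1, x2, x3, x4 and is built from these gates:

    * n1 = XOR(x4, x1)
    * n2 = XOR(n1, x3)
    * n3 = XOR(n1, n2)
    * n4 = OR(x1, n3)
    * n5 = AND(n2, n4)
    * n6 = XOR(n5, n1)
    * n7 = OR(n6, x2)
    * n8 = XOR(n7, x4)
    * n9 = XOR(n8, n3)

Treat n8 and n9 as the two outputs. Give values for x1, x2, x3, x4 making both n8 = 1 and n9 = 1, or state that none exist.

x1=1, x2=0, x3=0, x4=1

Check with x1=1, x2=0, x3=0, x4=1:
n1 = XOR(x4, x1) = XOR(1, 1) = 0
n2 = XOR(n1, x3) = XOR(0, 0) = 0
n3 = XOR(n1, n2) = XOR(0, 0) = 0
n4 = OR(x1, n3) = OR(1, 0) = 1
n5 = AND(n2, n4) = AND(0, 1) = 0
n6 = XOR(n5, n1) = XOR(0, 0) = 0
n7 = OR(n6, x2) = OR(0, 0) = 0
n8 = XOR(n7, x4) = XOR(0, 1) = 1
n9 = XOR(n8, n3) = XOR(1, 0) = 1
So n8 = 1 and n9 = 1.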